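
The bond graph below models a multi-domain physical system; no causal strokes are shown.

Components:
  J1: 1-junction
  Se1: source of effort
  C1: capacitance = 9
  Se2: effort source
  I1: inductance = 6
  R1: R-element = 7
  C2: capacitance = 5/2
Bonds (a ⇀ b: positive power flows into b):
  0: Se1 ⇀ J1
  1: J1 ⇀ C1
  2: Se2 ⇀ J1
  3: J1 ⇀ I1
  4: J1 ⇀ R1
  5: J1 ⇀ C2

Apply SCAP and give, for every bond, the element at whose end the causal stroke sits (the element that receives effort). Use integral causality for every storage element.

bond 0 →J1  (source Se1 imposes e)
bond 2 →J1  (Se2: effort source, stroke at far end)
bond 1 →J1  (prefer integral on C1)
bond 3 →I1  (I1 outputs flow p/I1)
bond 4 →J1  (1-jn J1 has f-setter on 3)
bond 5 →J1  (J1: bond 3 brought flow, rest push out)

b0 →J1
b1 →J1
b2 →J1
b3 →I1
b4 →J1
b5 →J1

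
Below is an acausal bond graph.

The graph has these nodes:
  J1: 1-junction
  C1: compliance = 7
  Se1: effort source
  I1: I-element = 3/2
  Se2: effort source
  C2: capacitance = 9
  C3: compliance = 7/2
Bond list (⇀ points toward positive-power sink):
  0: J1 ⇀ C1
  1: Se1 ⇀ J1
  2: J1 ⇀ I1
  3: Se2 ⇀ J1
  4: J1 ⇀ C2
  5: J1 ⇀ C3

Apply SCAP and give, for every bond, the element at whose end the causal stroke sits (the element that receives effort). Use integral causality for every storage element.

#0 →J1
#1 →J1
#2 →I1
#3 →J1
#4 →J1
#5 →J1

#1 |J1  (Se1: effort source, stroke at far end)
#3 |J1  (Se2 fixes effort; stroke away)
#0 |J1  (C1: C, integral causality)
#2 |I1  (I1 outputs flow p/I1)
#4 |J1  (1-jn J1 has f-setter on 2)
#5 |J1  (J1: bond 2 brought flow, rest push out)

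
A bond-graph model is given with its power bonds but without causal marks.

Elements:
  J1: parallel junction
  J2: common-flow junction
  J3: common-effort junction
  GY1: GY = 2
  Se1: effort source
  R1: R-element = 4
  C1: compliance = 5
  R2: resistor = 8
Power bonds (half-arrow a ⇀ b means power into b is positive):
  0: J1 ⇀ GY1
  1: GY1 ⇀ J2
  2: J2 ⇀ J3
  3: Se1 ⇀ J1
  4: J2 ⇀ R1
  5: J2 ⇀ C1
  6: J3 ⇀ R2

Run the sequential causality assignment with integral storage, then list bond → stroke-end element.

b3 →J1  (Se1: effort source, stroke at far end)
b0 →GY1  (J1: bond 3 brought effort, rest push out)
b1 →GY1  (GY1 both-in/both-out from 0)
b2 →J2  (J2: bond 1 brought flow, rest push out)
b4 →J2  (common-f at J2 fixed by 1)
b5 →J2  (common-f at J2 fixed by 1)
b6 →J3  (closing 0-jn rule on J3)

bond 0 stroke→GY1
bond 1 stroke→GY1
bond 2 stroke→J2
bond 3 stroke→J1
bond 4 stroke→J2
bond 5 stroke→J2
bond 6 stroke→J3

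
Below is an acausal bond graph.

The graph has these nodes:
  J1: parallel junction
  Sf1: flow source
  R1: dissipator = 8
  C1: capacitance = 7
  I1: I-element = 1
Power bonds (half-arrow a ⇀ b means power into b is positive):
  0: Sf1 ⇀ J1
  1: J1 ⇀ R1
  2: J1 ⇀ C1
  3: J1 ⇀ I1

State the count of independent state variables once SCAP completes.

β0 →Sf1  (Sf1 fixes flow; stroke at Sf1)
β2 →J1  (C1 outputs effort q/C1)
β1 →R1  (common-e at J1 fixed by 2)
β3 →I1  (common-e at J1 fixed by 2)

2  (C1, I1 all integral)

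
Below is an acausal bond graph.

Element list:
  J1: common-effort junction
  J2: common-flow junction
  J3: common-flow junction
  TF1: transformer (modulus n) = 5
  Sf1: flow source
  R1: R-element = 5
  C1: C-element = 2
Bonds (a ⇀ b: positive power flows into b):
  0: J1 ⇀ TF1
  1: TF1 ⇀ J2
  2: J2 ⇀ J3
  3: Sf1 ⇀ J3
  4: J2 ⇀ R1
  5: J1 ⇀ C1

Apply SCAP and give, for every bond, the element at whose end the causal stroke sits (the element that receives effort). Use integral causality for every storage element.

b3 |Sf1  (Sf1 fixes flow; stroke at Sf1)
b2 |J3  (J3 flow already set via bond 3)
b1 |J2  (1-jn J2 has f-setter on 2)
b4 |J2  (common-f at J2 fixed by 2)
b0 |TF1  (TF1: transformer flips bond 1)
b5 |J1  (only one effort-in slot at J1)

β0 stroke at TF1
β1 stroke at J2
β2 stroke at J3
β3 stroke at Sf1
β4 stroke at J2
β5 stroke at J1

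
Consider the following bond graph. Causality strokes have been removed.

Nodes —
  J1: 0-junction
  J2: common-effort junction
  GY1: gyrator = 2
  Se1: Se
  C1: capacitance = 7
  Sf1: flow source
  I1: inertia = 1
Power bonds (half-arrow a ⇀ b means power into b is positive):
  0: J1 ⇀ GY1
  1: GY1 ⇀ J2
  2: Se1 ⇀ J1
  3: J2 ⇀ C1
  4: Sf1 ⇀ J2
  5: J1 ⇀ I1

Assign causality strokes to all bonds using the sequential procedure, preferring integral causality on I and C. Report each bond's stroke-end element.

β0 |GY1
β1 |GY1
β2 |J1
β3 |J2
β4 |Sf1
β5 |I1

bond 2 →J1  (source Se1 imposes e)
bond 4 →Sf1  (Sf1 (Sf) sets flow on bond)
bond 0 →GY1  (J1 effort already set via bond 2)
bond 5 →I1  (J1: bond 2 brought effort, rest push out)
bond 1 →GY1  (through GY1, causality inverts; strokes same side of GY1)
bond 3 →J2  (J2 needs exactly one e-in)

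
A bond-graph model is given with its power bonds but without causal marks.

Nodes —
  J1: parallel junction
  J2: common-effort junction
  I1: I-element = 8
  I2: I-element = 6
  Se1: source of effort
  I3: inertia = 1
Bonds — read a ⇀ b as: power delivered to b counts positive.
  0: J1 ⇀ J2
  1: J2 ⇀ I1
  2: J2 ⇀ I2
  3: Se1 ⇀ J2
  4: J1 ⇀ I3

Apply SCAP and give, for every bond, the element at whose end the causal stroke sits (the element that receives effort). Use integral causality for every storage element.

b0 stroke→J1
b1 stroke→I1
b2 stroke→I2
b3 stroke→J2
b4 stroke→I3

β3 →J2  (Se1: effort source, stroke at far end)
β0 →J1  (common-e at J2 fixed by 3)
β1 →I1  (J2: bond 3 brought effort, rest push out)
β2 →I2  (common-e at J2 fixed by 3)
β4 →I3  (common-e at J1 fixed by 0)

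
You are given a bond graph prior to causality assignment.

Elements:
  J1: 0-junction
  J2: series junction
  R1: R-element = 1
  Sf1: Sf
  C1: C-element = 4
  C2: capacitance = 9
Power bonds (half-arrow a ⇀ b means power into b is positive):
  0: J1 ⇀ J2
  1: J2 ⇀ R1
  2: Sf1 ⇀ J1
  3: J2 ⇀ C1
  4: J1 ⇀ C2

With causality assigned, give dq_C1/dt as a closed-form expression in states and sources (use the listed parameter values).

#2 →Sf1  (Sf1 fixes flow; stroke at Sf1)
#3 →J2  (C1 integral (e out))
#4 →J1  (C2: C, integral causality)
#0 →J2  (J1: bond 4 brought effort, rest push out)
#1 →R1  (J2: last free bond brings flow in)

dq_C1/dt = -q_C1/4 + q_C2/9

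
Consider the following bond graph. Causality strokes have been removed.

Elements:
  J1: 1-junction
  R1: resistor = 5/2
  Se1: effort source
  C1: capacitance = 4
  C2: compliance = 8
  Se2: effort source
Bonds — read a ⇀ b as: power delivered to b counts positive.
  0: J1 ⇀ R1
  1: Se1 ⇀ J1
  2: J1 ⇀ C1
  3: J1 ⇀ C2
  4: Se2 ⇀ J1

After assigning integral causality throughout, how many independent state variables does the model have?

2  (C1, C2 all integral)

β1 stroke→J1  (Se1 (Se) sets effort on bond)
β4 stroke→J1  (source Se2 imposes e)
β2 stroke→J1  (C1 outputs effort q/C1)
β3 stroke→J1  (prefer integral on C2)
β0 stroke→R1  (closing 1-jn rule on J1)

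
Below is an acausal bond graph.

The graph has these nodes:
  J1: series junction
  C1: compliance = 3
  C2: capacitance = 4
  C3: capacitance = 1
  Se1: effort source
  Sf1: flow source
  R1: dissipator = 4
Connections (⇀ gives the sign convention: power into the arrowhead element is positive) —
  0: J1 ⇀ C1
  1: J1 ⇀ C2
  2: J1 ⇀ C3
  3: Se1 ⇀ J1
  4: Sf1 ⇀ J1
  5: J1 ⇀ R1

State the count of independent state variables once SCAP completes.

3  (C1, C2, C3 all integral)

b3 stroke→J1  (Se1 (Se) sets effort on bond)
b4 stroke→Sf1  (source Sf1 imposes f)
b0 stroke→J1  (J1 flow already set via bond 4)
b1 stroke→J1  (common-f at J1 fixed by 4)
b2 stroke→J1  (1-jn J1 has f-setter on 4)
b5 stroke→J1  (J1: bond 4 brought flow, rest push out)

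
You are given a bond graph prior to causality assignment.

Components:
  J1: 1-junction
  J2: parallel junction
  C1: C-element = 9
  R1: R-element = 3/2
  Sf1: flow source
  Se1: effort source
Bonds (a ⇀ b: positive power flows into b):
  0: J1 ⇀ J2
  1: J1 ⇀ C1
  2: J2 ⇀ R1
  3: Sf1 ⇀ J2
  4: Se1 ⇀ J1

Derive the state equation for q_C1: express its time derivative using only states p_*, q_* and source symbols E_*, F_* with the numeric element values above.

dq_C1/dt = 2*E_Se1/3 - F_Sf1 - 2*q_C1/27

bond 3 stroke at Sf1  (Sf1 (Sf) sets flow on bond)
bond 4 stroke at J1  (Se1 (Se) sets effort on bond)
bond 1 stroke at J1  (C1 integral (e out))
bond 0 stroke at J2  (J1 needs exactly one f-in)
bond 2 stroke at R1  (0-jn J2 has e-setter on 0)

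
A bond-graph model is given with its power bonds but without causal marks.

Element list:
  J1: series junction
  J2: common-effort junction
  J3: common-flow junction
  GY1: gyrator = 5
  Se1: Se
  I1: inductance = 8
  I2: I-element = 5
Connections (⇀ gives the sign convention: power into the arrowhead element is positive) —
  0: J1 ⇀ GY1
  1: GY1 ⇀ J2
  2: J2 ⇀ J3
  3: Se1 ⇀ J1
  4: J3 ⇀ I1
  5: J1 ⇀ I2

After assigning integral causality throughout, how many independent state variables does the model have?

2  (I1, I2 all integral)

β3 stroke→J1  (Se1: effort source, stroke at far end)
β4 stroke→I1  (I1: I, integral causality)
β2 stroke→J3  (J3: bond 4 brought flow, rest push out)
β1 stroke→J2  (J2 needs exactly one e-in)
β0 stroke→J1  (through GY1, causality inverts; strokes same side of GY1)
β5 stroke→I2  (J1 needs exactly one f-in)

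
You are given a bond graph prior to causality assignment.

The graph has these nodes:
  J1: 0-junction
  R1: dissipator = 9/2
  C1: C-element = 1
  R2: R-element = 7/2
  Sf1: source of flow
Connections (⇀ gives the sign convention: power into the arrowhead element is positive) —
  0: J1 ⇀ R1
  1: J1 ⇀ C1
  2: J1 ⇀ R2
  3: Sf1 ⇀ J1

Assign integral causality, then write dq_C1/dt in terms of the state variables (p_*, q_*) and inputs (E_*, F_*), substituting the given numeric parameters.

#3 stroke→Sf1  (Sf1 fixes flow; stroke at Sf1)
#1 stroke→J1  (C1 integral (e out))
#0 stroke→R1  (common-e at J1 fixed by 1)
#2 stroke→R2  (J1: bond 1 brought effort, rest push out)

dq_C1/dt = F_Sf1 - 32*q_C1/63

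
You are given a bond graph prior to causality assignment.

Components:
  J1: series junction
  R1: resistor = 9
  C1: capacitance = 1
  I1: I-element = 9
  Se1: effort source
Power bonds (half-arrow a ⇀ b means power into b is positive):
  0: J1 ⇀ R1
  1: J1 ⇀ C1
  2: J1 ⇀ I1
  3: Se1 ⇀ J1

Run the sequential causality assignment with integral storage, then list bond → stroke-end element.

bond 3 |J1  (Se1 (Se) sets effort on bond)
bond 1 |J1  (C1: C, integral causality)
bond 2 |I1  (I1 integral (f out))
bond 0 |J1  (J1: bond 2 brought flow, rest push out)

b0 |J1
b1 |J1
b2 |I1
b3 |J1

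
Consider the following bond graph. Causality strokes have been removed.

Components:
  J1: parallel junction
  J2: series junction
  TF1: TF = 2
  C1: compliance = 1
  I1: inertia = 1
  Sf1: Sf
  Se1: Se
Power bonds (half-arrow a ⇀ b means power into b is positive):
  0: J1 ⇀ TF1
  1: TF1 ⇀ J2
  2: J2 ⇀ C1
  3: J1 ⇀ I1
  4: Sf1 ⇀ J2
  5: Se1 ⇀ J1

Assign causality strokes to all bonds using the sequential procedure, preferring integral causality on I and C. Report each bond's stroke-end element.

bond 0 |TF1
bond 1 |J2
bond 2 |J2
bond 3 |I1
bond 4 |Sf1
bond 5 |J1

β4 stroke→Sf1  (source Sf1 imposes f)
β5 stroke→J1  (Se1 fixes effort; stroke away)
β0 stroke→TF1  (common-e at J1 fixed by 5)
β3 stroke→I1  (common-e at J1 fixed by 5)
β1 stroke→J2  (common-f at J2 fixed by 4)
β2 stroke→J2  (common-f at J2 fixed by 4)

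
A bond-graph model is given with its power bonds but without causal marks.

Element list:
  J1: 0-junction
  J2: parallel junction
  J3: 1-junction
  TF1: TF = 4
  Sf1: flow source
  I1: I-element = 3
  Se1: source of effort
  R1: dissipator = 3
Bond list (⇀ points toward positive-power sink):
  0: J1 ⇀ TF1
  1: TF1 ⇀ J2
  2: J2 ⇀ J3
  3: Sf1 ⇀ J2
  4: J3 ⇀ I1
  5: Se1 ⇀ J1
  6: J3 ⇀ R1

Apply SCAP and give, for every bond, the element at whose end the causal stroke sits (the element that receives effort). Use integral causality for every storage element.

#3 stroke at Sf1  (Sf1 (Sf) sets flow on bond)
#5 stroke at J1  (Se1 fixes effort; stroke away)
#0 stroke at TF1  (0-jn J1 has e-setter on 5)
#1 stroke at J2  (TF1: transformer flips bond 0)
#2 stroke at J3  (common-e at J2 fixed by 1)
#4 stroke at I1  (I1: I, integral causality)
#6 stroke at J3  (1-jn J3 has f-setter on 4)

β0 →TF1
β1 →J2
β2 →J3
β3 →Sf1
β4 →I1
β5 →J1
β6 →J3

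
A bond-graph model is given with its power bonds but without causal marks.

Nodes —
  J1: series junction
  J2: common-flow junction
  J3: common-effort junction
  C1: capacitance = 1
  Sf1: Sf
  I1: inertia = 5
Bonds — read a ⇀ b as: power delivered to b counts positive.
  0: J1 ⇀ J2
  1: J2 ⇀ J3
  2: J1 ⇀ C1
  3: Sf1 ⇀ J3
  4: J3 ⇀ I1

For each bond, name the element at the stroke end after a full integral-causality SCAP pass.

#0 →J2
#1 →J3
#2 →J1
#3 →Sf1
#4 →I1

bond 3 stroke→Sf1  (Sf1: flow source, stroke at near end)
bond 2 stroke→J1  (C1 integral (e out))
bond 0 stroke→J2  (closing 1-jn rule on J1)
bond 1 stroke→J3  (J2 needs exactly one f-in)
bond 4 stroke→I1  (common-e at J3 fixed by 1)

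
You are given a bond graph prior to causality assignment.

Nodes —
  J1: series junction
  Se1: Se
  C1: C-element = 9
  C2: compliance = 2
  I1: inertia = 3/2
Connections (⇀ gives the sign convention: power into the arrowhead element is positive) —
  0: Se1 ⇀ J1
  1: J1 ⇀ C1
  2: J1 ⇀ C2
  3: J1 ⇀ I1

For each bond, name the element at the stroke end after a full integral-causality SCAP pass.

#0 stroke→J1  (Se1: effort source, stroke at far end)
#1 stroke→J1  (prefer integral on C1)
#2 stroke→J1  (C2: C, integral causality)
#3 stroke→I1  (J1 needs exactly one f-in)

β0 stroke at J1
β1 stroke at J1
β2 stroke at J1
β3 stroke at I1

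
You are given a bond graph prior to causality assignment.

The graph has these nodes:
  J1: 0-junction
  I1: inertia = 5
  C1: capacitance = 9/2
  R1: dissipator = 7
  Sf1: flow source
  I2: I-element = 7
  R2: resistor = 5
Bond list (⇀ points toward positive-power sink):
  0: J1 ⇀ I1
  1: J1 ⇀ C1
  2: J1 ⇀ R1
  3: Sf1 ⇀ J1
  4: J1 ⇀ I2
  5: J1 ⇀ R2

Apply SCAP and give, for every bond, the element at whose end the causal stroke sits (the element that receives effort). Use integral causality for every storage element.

bond 0 stroke→I1
bond 1 stroke→J1
bond 2 stroke→R1
bond 3 stroke→Sf1
bond 4 stroke→I2
bond 5 stroke→R2

bond 3 stroke at Sf1  (source Sf1 imposes f)
bond 0 stroke at I1  (I1: I, integral causality)
bond 1 stroke at J1  (C1 integral (e out))
bond 2 stroke at R1  (0-jn J1 has e-setter on 1)
bond 4 stroke at I2  (common-e at J1 fixed by 1)
bond 5 stroke at R2  (0-jn J1 has e-setter on 1)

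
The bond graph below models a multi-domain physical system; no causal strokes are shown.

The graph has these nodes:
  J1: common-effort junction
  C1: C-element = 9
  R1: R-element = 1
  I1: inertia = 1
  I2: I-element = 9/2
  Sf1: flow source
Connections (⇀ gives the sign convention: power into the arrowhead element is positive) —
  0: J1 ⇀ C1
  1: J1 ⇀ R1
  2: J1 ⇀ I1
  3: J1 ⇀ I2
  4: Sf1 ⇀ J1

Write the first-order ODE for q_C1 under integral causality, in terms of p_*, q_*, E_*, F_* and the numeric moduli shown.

dq_C1/dt = F_Sf1 - p_I1 - 2*p_I2/9 - q_C1/9

β4 |Sf1  (source Sf1 imposes f)
β0 |J1  (C1 outputs effort q/C1)
β1 |R1  (J1 effort already set via bond 0)
β2 |I1  (J1: bond 0 brought effort, rest push out)
β3 |I2  (J1 effort already set via bond 0)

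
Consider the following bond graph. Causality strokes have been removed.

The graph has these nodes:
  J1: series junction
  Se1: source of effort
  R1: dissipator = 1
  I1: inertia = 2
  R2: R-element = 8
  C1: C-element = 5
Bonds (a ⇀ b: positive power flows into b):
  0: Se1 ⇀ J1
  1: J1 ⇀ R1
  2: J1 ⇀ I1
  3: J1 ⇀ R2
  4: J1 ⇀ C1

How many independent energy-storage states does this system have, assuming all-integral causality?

#0 stroke at J1  (Se1 fixes effort; stroke away)
#2 stroke at I1  (I1 integral (f out))
#1 stroke at J1  (1-jn J1 has f-setter on 2)
#3 stroke at J1  (common-f at J1 fixed by 2)
#4 stroke at J1  (1-jn J1 has f-setter on 2)

2  (C1, I1 all integral)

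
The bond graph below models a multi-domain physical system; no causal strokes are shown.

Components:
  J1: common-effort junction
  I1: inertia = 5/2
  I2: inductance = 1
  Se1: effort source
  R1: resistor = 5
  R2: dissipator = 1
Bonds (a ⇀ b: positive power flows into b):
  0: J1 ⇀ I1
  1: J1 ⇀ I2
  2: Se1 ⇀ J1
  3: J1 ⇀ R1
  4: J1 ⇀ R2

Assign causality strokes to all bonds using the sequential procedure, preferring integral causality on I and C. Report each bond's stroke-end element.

bond 2 stroke at J1  (source Se1 imposes e)
bond 0 stroke at I1  (0-jn J1 has e-setter on 2)
bond 1 stroke at I2  (J1 effort already set via bond 2)
bond 3 stroke at R1  (J1: bond 2 brought effort, rest push out)
bond 4 stroke at R2  (J1 effort already set via bond 2)

b0 |I1
b1 |I2
b2 |J1
b3 |R1
b4 |R2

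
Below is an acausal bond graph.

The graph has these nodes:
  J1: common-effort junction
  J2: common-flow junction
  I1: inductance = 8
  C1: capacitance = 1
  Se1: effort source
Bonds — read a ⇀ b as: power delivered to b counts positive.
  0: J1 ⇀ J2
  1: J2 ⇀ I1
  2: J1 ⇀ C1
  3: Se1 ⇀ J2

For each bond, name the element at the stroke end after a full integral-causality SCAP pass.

b0 stroke at J2
b1 stroke at I1
b2 stroke at J1
b3 stroke at J2

b3 stroke→J2  (Se1 (Se) sets effort on bond)
b1 stroke→I1  (prefer integral on I1)
b0 stroke→J2  (1-jn J2 has f-setter on 1)
b2 stroke→J1  (closing 0-jn rule on J1)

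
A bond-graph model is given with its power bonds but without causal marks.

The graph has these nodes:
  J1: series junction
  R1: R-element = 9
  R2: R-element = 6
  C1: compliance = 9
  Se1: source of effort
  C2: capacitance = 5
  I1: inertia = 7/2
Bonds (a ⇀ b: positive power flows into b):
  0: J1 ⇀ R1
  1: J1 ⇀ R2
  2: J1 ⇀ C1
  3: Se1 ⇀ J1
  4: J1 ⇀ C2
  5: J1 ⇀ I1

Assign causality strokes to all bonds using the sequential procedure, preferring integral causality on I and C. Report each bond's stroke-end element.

β0 |J1
β1 |J1
β2 |J1
β3 |J1
β4 |J1
β5 |I1

#3 |J1  (Se1 fixes effort; stroke away)
#2 |J1  (C1 integral (e out))
#4 |J1  (C2 integral (e out))
#5 |I1  (I1 integral (f out))
#0 |J1  (common-f at J1 fixed by 5)
#1 |J1  (1-jn J1 has f-setter on 5)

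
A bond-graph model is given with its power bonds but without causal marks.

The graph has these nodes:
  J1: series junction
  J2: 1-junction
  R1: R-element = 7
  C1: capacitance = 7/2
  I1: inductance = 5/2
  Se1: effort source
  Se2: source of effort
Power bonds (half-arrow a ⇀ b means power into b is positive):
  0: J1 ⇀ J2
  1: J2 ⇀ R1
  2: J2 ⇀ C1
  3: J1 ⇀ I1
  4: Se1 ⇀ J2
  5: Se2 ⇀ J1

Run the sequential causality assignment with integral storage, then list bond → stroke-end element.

b0 →J1
b1 →J2
b2 →J2
b3 →I1
b4 →J2
b5 →J1

β4 stroke→J2  (source Se1 imposes e)
β5 stroke→J1  (source Se2 imposes e)
β2 stroke→J2  (C1 outputs effort q/C1)
β3 stroke→I1  (prefer integral on I1)
β0 stroke→J1  (1-jn J1 has f-setter on 3)
β1 stroke→J2  (common-f at J2 fixed by 0)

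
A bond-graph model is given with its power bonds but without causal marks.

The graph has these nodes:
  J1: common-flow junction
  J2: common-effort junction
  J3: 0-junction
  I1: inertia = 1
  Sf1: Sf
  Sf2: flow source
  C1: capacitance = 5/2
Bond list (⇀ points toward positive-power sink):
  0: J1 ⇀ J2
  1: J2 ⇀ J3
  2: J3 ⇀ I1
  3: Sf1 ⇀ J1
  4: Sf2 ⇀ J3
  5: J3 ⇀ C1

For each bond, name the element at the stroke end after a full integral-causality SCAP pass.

bond 0 stroke at J1
bond 1 stroke at J2
bond 2 stroke at I1
bond 3 stroke at Sf1
bond 4 stroke at Sf2
bond 5 stroke at J3

β3 stroke at Sf1  (source Sf1 imposes f)
β4 stroke at Sf2  (Sf2 (Sf) sets flow on bond)
β0 stroke at J1  (J1 flow already set via bond 3)
β1 stroke at J2  (J2: last free bond brings effort in)
β2 stroke at I1  (prefer integral on I1)
β5 stroke at J3  (J3 needs exactly one e-in)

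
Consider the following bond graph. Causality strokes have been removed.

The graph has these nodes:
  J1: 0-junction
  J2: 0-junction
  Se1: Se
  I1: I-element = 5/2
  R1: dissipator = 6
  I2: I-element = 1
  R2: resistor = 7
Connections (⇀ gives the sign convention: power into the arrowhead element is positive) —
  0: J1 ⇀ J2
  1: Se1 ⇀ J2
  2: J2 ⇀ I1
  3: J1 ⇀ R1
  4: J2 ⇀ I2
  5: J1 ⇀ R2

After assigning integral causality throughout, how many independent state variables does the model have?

β1 stroke at J2  (Se1 fixes effort; stroke away)
β0 stroke at J1  (J2 effort already set via bond 1)
β2 stroke at I1  (0-jn J2 has e-setter on 1)
β4 stroke at I2  (J2 effort already set via bond 1)
β3 stroke at R1  (0-jn J1 has e-setter on 0)
β5 stroke at R2  (J1 effort already set via bond 0)

2  (I1, I2 all integral)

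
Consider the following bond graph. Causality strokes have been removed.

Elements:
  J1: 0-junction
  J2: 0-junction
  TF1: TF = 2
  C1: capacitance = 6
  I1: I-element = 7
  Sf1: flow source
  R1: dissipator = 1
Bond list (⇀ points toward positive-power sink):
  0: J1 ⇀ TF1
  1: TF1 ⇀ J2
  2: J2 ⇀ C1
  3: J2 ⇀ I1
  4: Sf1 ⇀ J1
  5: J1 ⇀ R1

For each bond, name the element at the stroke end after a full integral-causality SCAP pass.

bond 4 |Sf1  (Sf1 (Sf) sets flow on bond)
bond 2 |J2  (C1 outputs effort q/C1)
bond 1 |TF1  (J2: bond 2 brought effort, rest push out)
bond 3 |I1  (0-jn J2 has e-setter on 2)
bond 0 |J1  (TF TF1: opposite of bond 1)
bond 5 |R1  (J1 effort already set via bond 0)

β0 |J1
β1 |TF1
β2 |J2
β3 |I1
β4 |Sf1
β5 |R1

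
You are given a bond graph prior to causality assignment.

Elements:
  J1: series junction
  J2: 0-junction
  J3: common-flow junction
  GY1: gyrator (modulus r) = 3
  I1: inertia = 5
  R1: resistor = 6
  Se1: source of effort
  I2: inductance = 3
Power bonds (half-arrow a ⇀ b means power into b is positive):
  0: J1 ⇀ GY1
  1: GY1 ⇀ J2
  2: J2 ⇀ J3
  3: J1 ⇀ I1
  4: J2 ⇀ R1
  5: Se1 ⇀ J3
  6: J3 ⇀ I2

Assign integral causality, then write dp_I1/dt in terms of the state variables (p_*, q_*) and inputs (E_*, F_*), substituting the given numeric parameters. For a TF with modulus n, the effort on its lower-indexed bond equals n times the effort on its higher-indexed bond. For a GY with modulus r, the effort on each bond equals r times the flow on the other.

dp_I1/dt = -3*p_I1/10 - p_I2

β5 stroke→J3  (Se1: effort source, stroke at far end)
β3 stroke→I1  (I1: I, integral causality)
β0 stroke→J1  (J1 flow already set via bond 3)
β1 stroke→J2  (GY GY1: same side as bond 0)
β2 stroke→J3  (J2: bond 1 brought effort, rest push out)
β4 stroke→R1  (0-jn J2 has e-setter on 1)
β6 stroke→I2  (J3: last free bond brings flow in)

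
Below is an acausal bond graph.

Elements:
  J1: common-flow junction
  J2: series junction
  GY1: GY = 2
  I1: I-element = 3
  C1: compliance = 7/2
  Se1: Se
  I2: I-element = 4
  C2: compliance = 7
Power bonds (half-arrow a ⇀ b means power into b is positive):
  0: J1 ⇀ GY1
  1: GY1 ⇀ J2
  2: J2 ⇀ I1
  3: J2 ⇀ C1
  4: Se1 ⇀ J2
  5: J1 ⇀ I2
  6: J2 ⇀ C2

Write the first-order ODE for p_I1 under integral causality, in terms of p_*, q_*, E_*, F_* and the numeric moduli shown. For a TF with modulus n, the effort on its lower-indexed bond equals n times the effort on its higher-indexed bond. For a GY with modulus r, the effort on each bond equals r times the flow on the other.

bond 4 |J2  (Se1 (Se) sets effort on bond)
bond 2 |I1  (prefer integral on I1)
bond 1 |J2  (J2: bond 2 brought flow, rest push out)
bond 3 |J2  (J2: bond 2 brought flow, rest push out)
bond 6 |J2  (J2: bond 2 brought flow, rest push out)
bond 0 |J1  (GY1 both-in/both-out from 1)
bond 5 |I2  (J1 needs exactly one f-in)

dp_I1/dt = E_Se1 + p_I2/2 - 2*q_C1/7 - q_C2/7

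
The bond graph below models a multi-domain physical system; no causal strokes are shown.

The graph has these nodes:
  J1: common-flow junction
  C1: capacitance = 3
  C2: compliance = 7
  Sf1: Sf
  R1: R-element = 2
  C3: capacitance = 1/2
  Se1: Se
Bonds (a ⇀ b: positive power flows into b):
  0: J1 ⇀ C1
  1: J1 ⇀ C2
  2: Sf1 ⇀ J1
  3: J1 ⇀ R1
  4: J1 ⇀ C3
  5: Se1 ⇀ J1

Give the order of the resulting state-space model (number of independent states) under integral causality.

bond 2 →Sf1  (Sf1 (Sf) sets flow on bond)
bond 5 →J1  (source Se1 imposes e)
bond 0 →J1  (J1 flow already set via bond 2)
bond 1 →J1  (J1 flow already set via bond 2)
bond 3 →J1  (J1 flow already set via bond 2)
bond 4 →J1  (common-f at J1 fixed by 2)

3  (C1, C2, C3 all integral)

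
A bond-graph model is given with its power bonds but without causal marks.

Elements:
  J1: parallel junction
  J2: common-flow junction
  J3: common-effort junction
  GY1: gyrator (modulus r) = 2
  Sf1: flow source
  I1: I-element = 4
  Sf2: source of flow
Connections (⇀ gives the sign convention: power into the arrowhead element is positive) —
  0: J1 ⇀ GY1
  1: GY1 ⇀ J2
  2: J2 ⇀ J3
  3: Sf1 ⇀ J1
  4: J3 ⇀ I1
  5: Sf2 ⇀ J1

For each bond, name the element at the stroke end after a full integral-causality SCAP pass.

bond 3 stroke→Sf1  (Sf1 (Sf) sets flow on bond)
bond 5 stroke→Sf2  (Sf2 (Sf) sets flow on bond)
bond 0 stroke→J1  (J1: last free bond brings effort in)
bond 1 stroke→J2  (GY GY1: same side as bond 0)
bond 2 stroke→J3  (J2 needs exactly one f-in)
bond 4 stroke→I1  (J3: bond 2 brought effort, rest push out)

bond 0 |J1
bond 1 |J2
bond 2 |J3
bond 3 |Sf1
bond 4 |I1
bond 5 |Sf2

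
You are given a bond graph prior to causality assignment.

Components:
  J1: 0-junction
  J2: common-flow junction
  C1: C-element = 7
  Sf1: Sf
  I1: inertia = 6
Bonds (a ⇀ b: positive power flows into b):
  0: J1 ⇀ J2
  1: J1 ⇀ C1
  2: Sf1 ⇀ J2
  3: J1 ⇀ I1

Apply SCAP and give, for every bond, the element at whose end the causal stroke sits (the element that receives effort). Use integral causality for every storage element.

β2 →Sf1  (source Sf1 imposes f)
β0 →J2  (common-f at J2 fixed by 2)
β1 →J1  (C1: C, integral causality)
β3 →I1  (J1: bond 1 brought effort, rest push out)

#0 stroke at J2
#1 stroke at J1
#2 stroke at Sf1
#3 stroke at I1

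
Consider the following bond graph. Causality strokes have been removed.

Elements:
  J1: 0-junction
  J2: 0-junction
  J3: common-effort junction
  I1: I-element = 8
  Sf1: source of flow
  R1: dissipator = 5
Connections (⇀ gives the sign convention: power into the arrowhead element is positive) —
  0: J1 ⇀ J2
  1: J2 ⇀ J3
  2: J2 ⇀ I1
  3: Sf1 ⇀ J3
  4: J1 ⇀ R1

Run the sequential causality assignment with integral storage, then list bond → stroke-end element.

β0 stroke→J2
β1 stroke→J3
β2 stroke→I1
β3 stroke→Sf1
β4 stroke→J1

b3 |Sf1  (Sf1 (Sf) sets flow on bond)
b1 |J3  (only one effort-in slot at J3)
b2 |I1  (I1 integral (f out))
b0 |J2  (J2 needs exactly one e-in)
b4 |J1  (only one effort-in slot at J1)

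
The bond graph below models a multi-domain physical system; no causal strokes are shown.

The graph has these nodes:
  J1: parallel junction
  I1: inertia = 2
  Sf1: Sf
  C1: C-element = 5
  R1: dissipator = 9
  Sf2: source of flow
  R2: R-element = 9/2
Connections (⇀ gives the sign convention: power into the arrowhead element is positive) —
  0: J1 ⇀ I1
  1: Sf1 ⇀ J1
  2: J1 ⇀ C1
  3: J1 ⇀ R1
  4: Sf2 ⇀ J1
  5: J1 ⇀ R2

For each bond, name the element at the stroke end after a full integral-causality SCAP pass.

β0 stroke→I1
β1 stroke→Sf1
β2 stroke→J1
β3 stroke→R1
β4 stroke→Sf2
β5 stroke→R2

b1 stroke→Sf1  (Sf1: flow source, stroke at near end)
b4 stroke→Sf2  (Sf2: flow source, stroke at near end)
b0 stroke→I1  (I1 integral (f out))
b2 stroke→J1  (C1: C, integral causality)
b3 stroke→R1  (common-e at J1 fixed by 2)
b5 stroke→R2  (J1: bond 2 brought effort, rest push out)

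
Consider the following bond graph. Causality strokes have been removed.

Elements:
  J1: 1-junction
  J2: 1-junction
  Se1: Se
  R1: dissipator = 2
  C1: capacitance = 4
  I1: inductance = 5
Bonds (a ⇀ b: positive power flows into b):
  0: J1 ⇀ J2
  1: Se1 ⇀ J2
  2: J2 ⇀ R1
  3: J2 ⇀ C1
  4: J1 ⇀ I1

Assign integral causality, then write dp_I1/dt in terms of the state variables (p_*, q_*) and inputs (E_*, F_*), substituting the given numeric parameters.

b1 stroke→J2  (source Se1 imposes e)
b3 stroke→J2  (C1 integral (e out))
b4 stroke→I1  (I1 integral (f out))
b0 stroke→J1  (J1: bond 4 brought flow, rest push out)
b2 stroke→J2  (1-jn J2 has f-setter on 0)

dp_I1/dt = E_Se1 - 2*p_I1/5 - q_C1/4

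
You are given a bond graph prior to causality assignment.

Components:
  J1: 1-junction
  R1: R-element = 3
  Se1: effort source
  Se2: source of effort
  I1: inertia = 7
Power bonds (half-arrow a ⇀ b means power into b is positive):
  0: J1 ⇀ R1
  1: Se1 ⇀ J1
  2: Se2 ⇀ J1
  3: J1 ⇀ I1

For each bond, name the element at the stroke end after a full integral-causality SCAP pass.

b0 |J1
b1 |J1
b2 |J1
b3 |I1

bond 1 |J1  (Se1 (Se) sets effort on bond)
bond 2 |J1  (source Se2 imposes e)
bond 3 |I1  (I1 integral (f out))
bond 0 |J1  (J1: bond 3 brought flow, rest push out)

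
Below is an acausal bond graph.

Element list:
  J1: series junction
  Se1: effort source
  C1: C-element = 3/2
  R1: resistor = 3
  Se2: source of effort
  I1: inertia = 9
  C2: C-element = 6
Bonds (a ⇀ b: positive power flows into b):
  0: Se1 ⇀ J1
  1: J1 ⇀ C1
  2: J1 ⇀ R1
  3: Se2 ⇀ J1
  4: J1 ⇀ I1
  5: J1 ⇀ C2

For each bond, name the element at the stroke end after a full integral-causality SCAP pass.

bond 0 stroke→J1
bond 1 stroke→J1
bond 2 stroke→J1
bond 3 stroke→J1
bond 4 stroke→I1
bond 5 stroke→J1

b0 stroke at J1  (Se1 fixes effort; stroke away)
b3 stroke at J1  (Se2 fixes effort; stroke away)
b1 stroke at J1  (C1: C, integral causality)
b4 stroke at I1  (prefer integral on I1)
b2 stroke at J1  (J1 flow already set via bond 4)
b5 stroke at J1  (J1: bond 4 brought flow, rest push out)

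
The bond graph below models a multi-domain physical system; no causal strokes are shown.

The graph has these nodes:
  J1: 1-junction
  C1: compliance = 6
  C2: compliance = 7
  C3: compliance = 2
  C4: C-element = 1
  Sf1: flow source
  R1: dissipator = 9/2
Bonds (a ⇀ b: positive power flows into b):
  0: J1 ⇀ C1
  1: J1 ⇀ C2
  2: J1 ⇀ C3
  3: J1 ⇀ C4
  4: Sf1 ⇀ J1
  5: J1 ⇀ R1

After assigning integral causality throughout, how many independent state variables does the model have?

β4 |Sf1  (Sf1 (Sf) sets flow on bond)
β0 |J1  (J1 flow already set via bond 4)
β1 |J1  (J1 flow already set via bond 4)
β2 |J1  (1-jn J1 has f-setter on 4)
β3 |J1  (J1: bond 4 brought flow, rest push out)
β5 |J1  (common-f at J1 fixed by 4)

4  (C1, C2, C3, C4 all integral)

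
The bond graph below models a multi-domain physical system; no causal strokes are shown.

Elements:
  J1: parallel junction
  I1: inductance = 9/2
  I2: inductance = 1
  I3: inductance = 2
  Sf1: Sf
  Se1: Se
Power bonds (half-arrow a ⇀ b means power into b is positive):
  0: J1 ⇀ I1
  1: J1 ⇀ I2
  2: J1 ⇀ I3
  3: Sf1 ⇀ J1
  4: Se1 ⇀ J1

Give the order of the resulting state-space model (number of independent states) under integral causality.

3  (I1, I2, I3 all integral)

#3 |Sf1  (Sf1 fixes flow; stroke at Sf1)
#4 |J1  (Se1 (Se) sets effort on bond)
#0 |I1  (0-jn J1 has e-setter on 4)
#1 |I2  (0-jn J1 has e-setter on 4)
#2 |I3  (J1: bond 4 brought effort, rest push out)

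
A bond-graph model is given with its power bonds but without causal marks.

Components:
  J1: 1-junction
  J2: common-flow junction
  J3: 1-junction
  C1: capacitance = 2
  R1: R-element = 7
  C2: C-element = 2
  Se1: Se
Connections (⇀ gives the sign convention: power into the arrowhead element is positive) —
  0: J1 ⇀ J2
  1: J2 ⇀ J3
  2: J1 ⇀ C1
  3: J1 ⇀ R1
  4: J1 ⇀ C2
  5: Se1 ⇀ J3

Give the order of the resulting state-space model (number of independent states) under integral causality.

2  (C1, C2 all integral)

b5 stroke→J3  (source Se1 imposes e)
b1 stroke→J2  (J3: last free bond brings flow in)
b0 stroke→J1  (J2: last free bond brings flow in)
b2 stroke→J1  (C1: C, integral causality)
b4 stroke→J1  (C2: C, integral causality)
b3 stroke→R1  (J1 needs exactly one f-in)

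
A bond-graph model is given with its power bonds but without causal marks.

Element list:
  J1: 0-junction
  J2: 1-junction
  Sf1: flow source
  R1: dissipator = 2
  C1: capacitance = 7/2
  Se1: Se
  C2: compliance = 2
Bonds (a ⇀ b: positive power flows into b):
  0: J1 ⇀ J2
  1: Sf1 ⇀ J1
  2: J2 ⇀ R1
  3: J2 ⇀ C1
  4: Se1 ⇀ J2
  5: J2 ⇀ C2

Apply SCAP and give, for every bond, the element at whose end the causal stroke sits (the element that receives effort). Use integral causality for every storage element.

#0 stroke at J1
#1 stroke at Sf1
#2 stroke at J2
#3 stroke at J2
#4 stroke at J2
#5 stroke at J2

β1 |Sf1  (Sf1 (Sf) sets flow on bond)
β4 |J2  (Se1 fixes effort; stroke away)
β0 |J1  (J1 needs exactly one e-in)
β2 |J2  (1-jn J2 has f-setter on 0)
β3 |J2  (1-jn J2 has f-setter on 0)
β5 |J2  (1-jn J2 has f-setter on 0)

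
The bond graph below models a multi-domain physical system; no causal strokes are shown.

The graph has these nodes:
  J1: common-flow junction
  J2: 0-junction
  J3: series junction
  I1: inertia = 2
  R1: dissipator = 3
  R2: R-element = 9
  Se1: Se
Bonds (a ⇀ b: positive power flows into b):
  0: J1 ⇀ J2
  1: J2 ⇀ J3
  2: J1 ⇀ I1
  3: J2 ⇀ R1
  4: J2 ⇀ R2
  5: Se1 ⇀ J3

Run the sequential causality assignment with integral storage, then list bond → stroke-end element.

#5 |J3  (source Se1 imposes e)
#1 |J2  (only one flow-in slot at J3)
#0 |J1  (J2: bond 1 brought effort, rest push out)
#3 |R1  (common-e at J2 fixed by 1)
#4 |R2  (J2 effort already set via bond 1)
#2 |I1  (J1: last free bond brings flow in)

β0 →J1
β1 →J2
β2 →I1
β3 →R1
β4 →R2
β5 →J3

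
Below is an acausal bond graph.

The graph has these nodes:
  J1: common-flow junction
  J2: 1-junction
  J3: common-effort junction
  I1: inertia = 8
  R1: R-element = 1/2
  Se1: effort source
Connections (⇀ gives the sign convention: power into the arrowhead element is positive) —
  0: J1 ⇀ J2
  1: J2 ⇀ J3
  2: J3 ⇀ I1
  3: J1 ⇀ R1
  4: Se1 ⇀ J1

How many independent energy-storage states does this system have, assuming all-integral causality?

b4 →J1  (Se1: effort source, stroke at far end)
b2 →I1  (prefer integral on I1)
b1 →J3  (only one effort-in slot at J3)
b0 →J2  (J2: bond 1 brought flow, rest push out)
b3 →J1  (J1 flow already set via bond 0)

1  (I1 all integral)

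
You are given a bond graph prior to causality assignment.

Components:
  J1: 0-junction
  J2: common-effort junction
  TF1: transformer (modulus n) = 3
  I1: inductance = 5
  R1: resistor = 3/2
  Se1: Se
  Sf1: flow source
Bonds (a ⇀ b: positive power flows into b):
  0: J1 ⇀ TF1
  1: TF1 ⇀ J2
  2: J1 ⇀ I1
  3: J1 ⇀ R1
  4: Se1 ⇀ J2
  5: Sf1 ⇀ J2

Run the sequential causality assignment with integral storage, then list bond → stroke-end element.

bond 4 stroke→J2  (Se1 fixes effort; stroke away)
bond 5 stroke→Sf1  (Sf1 (Sf) sets flow on bond)
bond 1 stroke→TF1  (J2: bond 4 brought effort, rest push out)
bond 0 stroke→J1  (through TF1, causality passes straight; one stroke at TF1)
bond 2 stroke→I1  (J1: bond 0 brought effort, rest push out)
bond 3 stroke→R1  (common-e at J1 fixed by 0)

bond 0 stroke→J1
bond 1 stroke→TF1
bond 2 stroke→I1
bond 3 stroke→R1
bond 4 stroke→J2
bond 5 stroke→Sf1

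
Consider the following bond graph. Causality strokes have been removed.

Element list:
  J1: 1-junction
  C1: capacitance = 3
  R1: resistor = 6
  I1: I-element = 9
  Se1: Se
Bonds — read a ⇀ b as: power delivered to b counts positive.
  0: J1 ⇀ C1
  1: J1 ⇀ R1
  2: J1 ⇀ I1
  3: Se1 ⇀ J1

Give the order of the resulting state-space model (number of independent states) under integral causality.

2  (C1, I1 all integral)

β3 |J1  (Se1: effort source, stroke at far end)
β0 |J1  (prefer integral on C1)
β2 |I1  (I1 outputs flow p/I1)
β1 |J1  (J1 flow already set via bond 2)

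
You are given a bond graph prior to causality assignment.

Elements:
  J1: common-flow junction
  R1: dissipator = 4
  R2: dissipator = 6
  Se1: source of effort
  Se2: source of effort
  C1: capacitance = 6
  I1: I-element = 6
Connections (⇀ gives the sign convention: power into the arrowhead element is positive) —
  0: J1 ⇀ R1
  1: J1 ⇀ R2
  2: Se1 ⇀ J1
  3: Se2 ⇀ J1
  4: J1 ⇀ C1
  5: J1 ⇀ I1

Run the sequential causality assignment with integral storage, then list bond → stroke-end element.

#0 |J1
#1 |J1
#2 |J1
#3 |J1
#4 |J1
#5 |I1

bond 2 stroke at J1  (Se1 (Se) sets effort on bond)
bond 3 stroke at J1  (Se2 (Se) sets effort on bond)
bond 4 stroke at J1  (C1 integral (e out))
bond 5 stroke at I1  (prefer integral on I1)
bond 0 stroke at J1  (1-jn J1 has f-setter on 5)
bond 1 stroke at J1  (common-f at J1 fixed by 5)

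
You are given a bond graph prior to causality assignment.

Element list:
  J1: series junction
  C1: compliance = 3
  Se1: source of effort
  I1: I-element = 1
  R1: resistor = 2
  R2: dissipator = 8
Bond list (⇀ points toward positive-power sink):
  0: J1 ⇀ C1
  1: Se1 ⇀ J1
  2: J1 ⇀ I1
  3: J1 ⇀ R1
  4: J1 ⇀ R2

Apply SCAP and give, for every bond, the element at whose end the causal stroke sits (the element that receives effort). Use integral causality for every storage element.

β1 |J1  (Se1 fixes effort; stroke away)
β0 |J1  (C1 outputs effort q/C1)
β2 |I1  (I1 integral (f out))
β3 |J1  (1-jn J1 has f-setter on 2)
β4 |J1  (common-f at J1 fixed by 2)

β0 →J1
β1 →J1
β2 →I1
β3 →J1
β4 →J1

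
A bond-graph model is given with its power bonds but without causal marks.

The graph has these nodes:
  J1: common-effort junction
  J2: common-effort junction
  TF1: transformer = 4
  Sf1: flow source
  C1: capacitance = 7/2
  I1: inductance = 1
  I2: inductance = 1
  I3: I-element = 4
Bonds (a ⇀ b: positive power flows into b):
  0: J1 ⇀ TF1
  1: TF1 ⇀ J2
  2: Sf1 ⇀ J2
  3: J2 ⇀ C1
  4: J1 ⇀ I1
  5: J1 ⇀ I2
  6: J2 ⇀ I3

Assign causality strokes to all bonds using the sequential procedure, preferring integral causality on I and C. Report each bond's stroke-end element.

b0 stroke→J1
b1 stroke→TF1
b2 stroke→Sf1
b3 stroke→J2
b4 stroke→I1
b5 stroke→I2
b6 stroke→I3

bond 2 stroke at Sf1  (Sf1 fixes flow; stroke at Sf1)
bond 3 stroke at J2  (C1 outputs effort q/C1)
bond 1 stroke at TF1  (J2: bond 3 brought effort, rest push out)
bond 6 stroke at I3  (J2 effort already set via bond 3)
bond 0 stroke at J1  (TF1 one-in-one-out from 1)
bond 4 stroke at I1  (common-e at J1 fixed by 0)
bond 5 stroke at I2  (0-jn J1 has e-setter on 0)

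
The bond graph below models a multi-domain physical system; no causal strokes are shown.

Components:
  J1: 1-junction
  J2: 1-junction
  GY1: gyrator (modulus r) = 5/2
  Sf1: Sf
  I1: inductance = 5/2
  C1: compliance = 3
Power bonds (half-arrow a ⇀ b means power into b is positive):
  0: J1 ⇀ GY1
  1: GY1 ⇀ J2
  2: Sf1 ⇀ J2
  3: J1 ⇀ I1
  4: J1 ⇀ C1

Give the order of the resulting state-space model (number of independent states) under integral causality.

β2 →Sf1  (source Sf1 imposes f)
β1 →J2  (J2 flow already set via bond 2)
β0 →J1  (GY1 both-in/both-out from 1)
β3 →I1  (I1 integral (f out))
β4 →J1  (J1: bond 3 brought flow, rest push out)

2  (C1, I1 all integral)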